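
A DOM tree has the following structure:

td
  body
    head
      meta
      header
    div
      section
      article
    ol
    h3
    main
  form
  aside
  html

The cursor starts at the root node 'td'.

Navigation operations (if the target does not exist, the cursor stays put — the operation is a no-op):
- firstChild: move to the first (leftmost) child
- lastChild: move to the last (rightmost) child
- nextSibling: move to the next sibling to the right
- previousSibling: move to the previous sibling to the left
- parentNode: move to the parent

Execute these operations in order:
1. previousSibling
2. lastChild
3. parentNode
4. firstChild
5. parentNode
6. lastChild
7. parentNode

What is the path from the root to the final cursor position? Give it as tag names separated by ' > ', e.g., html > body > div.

After 1 (previousSibling): td (no-op, stayed)
After 2 (lastChild): html
After 3 (parentNode): td
After 4 (firstChild): body
After 5 (parentNode): td
After 6 (lastChild): html
After 7 (parentNode): td

Answer: td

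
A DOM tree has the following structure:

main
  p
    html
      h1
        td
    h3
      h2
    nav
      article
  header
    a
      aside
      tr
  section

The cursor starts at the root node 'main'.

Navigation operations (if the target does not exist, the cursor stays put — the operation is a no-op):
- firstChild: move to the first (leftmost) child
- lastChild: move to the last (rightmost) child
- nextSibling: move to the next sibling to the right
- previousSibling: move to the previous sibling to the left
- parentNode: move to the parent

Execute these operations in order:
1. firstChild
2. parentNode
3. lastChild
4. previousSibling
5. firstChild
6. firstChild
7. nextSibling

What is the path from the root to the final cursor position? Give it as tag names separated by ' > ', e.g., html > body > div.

After 1 (firstChild): p
After 2 (parentNode): main
After 3 (lastChild): section
After 4 (previousSibling): header
After 5 (firstChild): a
After 6 (firstChild): aside
After 7 (nextSibling): tr

Answer: main > header > a > tr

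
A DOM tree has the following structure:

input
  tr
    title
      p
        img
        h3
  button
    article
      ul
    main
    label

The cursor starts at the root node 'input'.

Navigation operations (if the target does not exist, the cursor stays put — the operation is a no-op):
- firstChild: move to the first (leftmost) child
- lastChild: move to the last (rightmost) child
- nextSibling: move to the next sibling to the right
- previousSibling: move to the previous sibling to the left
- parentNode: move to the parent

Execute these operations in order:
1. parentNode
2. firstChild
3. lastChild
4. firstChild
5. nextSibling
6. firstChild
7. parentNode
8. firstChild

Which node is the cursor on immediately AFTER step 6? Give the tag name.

After 1 (parentNode): input (no-op, stayed)
After 2 (firstChild): tr
After 3 (lastChild): title
After 4 (firstChild): p
After 5 (nextSibling): p (no-op, stayed)
After 6 (firstChild): img

Answer: img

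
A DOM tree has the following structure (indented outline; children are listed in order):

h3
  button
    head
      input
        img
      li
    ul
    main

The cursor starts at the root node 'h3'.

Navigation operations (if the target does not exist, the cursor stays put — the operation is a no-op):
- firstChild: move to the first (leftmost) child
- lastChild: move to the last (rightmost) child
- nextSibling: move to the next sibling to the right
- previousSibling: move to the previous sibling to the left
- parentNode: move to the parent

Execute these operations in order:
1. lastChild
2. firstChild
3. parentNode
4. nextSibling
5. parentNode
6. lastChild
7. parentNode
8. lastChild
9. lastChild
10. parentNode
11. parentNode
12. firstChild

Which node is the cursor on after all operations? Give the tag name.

After 1 (lastChild): button
After 2 (firstChild): head
After 3 (parentNode): button
After 4 (nextSibling): button (no-op, stayed)
After 5 (parentNode): h3
After 6 (lastChild): button
After 7 (parentNode): h3
After 8 (lastChild): button
After 9 (lastChild): main
After 10 (parentNode): button
After 11 (parentNode): h3
After 12 (firstChild): button

Answer: button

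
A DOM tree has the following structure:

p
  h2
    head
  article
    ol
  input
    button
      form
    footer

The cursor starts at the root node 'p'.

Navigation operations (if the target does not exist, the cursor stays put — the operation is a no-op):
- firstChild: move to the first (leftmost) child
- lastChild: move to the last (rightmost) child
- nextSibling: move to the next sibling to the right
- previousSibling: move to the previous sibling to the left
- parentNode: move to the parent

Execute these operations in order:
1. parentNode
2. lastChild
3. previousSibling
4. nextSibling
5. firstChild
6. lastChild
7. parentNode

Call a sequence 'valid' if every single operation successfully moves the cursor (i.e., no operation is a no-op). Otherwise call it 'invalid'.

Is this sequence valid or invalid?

After 1 (parentNode): p (no-op, stayed)
After 2 (lastChild): input
After 3 (previousSibling): article
After 4 (nextSibling): input
After 5 (firstChild): button
After 6 (lastChild): form
After 7 (parentNode): button

Answer: invalid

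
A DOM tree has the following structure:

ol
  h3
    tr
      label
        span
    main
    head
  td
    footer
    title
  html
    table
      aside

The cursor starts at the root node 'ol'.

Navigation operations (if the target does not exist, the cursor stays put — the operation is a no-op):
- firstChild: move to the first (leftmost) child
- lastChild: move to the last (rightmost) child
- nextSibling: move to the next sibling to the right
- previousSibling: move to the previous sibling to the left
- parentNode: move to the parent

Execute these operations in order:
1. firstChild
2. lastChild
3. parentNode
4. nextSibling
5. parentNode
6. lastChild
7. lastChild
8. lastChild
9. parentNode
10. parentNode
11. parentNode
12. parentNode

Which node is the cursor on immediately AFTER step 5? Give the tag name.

Answer: ol

Derivation:
After 1 (firstChild): h3
After 2 (lastChild): head
After 3 (parentNode): h3
After 4 (nextSibling): td
After 5 (parentNode): ol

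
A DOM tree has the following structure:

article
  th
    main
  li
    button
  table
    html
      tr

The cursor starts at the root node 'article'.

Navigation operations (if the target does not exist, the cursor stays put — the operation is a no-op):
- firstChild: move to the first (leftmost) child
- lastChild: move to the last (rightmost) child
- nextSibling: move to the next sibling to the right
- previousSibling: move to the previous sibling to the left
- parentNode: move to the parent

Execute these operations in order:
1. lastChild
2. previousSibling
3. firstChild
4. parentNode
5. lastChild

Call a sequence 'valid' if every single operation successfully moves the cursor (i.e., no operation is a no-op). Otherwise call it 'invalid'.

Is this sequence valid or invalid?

Answer: valid

Derivation:
After 1 (lastChild): table
After 2 (previousSibling): li
After 3 (firstChild): button
After 4 (parentNode): li
After 5 (lastChild): button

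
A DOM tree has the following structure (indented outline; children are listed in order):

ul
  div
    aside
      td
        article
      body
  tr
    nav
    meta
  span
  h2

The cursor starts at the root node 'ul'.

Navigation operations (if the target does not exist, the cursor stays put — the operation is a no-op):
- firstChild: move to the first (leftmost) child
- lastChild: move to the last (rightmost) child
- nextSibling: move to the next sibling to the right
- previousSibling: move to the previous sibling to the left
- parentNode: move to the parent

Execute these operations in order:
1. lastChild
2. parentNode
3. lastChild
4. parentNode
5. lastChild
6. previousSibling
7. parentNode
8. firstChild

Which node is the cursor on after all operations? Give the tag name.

After 1 (lastChild): h2
After 2 (parentNode): ul
After 3 (lastChild): h2
After 4 (parentNode): ul
After 5 (lastChild): h2
After 6 (previousSibling): span
After 7 (parentNode): ul
After 8 (firstChild): div

Answer: div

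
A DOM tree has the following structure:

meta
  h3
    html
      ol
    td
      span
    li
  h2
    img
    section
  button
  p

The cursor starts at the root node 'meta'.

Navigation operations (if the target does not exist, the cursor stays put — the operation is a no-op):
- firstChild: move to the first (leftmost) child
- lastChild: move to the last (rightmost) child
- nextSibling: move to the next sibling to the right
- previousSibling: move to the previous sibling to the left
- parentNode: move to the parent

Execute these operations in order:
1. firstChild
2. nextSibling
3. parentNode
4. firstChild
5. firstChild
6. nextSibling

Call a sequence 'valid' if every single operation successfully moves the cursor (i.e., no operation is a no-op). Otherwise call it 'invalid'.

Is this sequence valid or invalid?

Answer: valid

Derivation:
After 1 (firstChild): h3
After 2 (nextSibling): h2
After 3 (parentNode): meta
After 4 (firstChild): h3
After 5 (firstChild): html
After 6 (nextSibling): td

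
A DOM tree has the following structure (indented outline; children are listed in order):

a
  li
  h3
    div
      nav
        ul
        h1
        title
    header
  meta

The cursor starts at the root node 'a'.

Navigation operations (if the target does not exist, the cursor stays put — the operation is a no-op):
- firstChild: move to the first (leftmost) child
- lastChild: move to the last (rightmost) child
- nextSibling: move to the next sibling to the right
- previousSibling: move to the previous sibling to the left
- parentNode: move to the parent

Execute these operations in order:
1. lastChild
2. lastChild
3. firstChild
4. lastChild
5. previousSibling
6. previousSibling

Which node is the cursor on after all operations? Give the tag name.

After 1 (lastChild): meta
After 2 (lastChild): meta (no-op, stayed)
After 3 (firstChild): meta (no-op, stayed)
After 4 (lastChild): meta (no-op, stayed)
After 5 (previousSibling): h3
After 6 (previousSibling): li

Answer: li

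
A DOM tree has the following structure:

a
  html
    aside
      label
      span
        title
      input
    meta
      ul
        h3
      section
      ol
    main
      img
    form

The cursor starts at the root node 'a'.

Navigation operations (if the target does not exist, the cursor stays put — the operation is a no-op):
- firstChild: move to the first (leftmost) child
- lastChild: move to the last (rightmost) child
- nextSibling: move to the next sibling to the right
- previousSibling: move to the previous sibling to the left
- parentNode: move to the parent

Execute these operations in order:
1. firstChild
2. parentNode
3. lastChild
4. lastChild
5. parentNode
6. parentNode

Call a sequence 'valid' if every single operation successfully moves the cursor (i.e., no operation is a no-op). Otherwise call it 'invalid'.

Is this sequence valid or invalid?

After 1 (firstChild): html
After 2 (parentNode): a
After 3 (lastChild): html
After 4 (lastChild): form
After 5 (parentNode): html
After 6 (parentNode): a

Answer: valid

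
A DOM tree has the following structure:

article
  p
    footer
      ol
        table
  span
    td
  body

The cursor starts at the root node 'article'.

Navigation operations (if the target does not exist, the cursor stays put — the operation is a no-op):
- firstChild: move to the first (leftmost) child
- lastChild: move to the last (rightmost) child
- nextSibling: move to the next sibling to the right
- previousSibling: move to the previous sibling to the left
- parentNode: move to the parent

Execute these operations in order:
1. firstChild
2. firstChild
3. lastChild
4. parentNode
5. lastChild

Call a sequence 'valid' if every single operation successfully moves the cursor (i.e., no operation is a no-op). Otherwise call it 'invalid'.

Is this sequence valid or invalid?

After 1 (firstChild): p
After 2 (firstChild): footer
After 3 (lastChild): ol
After 4 (parentNode): footer
After 5 (lastChild): ol

Answer: valid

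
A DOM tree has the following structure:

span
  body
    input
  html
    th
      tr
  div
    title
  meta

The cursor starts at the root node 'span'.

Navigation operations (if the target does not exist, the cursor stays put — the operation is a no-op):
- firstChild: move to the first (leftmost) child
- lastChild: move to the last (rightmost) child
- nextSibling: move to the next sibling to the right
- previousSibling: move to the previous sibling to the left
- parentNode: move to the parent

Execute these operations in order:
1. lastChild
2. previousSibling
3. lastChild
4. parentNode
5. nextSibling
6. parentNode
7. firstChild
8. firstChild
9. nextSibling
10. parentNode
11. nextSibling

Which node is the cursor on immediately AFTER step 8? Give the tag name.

Answer: input

Derivation:
After 1 (lastChild): meta
After 2 (previousSibling): div
After 3 (lastChild): title
After 4 (parentNode): div
After 5 (nextSibling): meta
After 6 (parentNode): span
After 7 (firstChild): body
After 8 (firstChild): input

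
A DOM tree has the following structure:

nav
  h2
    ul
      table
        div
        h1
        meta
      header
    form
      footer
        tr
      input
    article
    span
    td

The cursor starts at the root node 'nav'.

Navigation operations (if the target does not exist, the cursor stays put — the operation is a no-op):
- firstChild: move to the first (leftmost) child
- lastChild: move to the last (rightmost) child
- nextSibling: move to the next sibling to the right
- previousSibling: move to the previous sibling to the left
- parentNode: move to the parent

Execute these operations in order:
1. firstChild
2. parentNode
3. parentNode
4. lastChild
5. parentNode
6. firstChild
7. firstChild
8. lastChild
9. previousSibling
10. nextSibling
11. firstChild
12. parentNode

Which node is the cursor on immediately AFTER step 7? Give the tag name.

Answer: ul

Derivation:
After 1 (firstChild): h2
After 2 (parentNode): nav
After 3 (parentNode): nav (no-op, stayed)
After 4 (lastChild): h2
After 5 (parentNode): nav
After 6 (firstChild): h2
After 7 (firstChild): ul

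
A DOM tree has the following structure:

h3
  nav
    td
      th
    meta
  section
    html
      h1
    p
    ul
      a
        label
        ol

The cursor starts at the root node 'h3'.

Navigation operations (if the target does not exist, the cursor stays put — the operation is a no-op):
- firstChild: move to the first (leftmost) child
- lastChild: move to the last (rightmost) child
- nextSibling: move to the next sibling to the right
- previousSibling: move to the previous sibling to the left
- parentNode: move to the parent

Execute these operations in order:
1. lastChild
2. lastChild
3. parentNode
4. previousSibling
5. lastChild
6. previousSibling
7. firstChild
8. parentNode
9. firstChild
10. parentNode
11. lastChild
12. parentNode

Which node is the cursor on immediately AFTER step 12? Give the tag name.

Answer: td

Derivation:
After 1 (lastChild): section
After 2 (lastChild): ul
After 3 (parentNode): section
After 4 (previousSibling): nav
After 5 (lastChild): meta
After 6 (previousSibling): td
After 7 (firstChild): th
After 8 (parentNode): td
After 9 (firstChild): th
After 10 (parentNode): td
After 11 (lastChild): th
After 12 (parentNode): td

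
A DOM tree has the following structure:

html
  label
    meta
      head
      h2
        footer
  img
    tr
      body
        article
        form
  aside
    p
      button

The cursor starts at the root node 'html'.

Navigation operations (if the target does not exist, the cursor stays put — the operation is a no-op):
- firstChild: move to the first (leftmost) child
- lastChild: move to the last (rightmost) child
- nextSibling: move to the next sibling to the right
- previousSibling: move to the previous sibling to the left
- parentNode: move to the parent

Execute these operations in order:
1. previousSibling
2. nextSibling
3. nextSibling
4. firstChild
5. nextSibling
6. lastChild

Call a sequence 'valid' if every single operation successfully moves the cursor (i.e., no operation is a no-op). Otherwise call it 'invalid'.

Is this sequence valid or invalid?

After 1 (previousSibling): html (no-op, stayed)
After 2 (nextSibling): html (no-op, stayed)
After 3 (nextSibling): html (no-op, stayed)
After 4 (firstChild): label
After 5 (nextSibling): img
After 6 (lastChild): tr

Answer: invalid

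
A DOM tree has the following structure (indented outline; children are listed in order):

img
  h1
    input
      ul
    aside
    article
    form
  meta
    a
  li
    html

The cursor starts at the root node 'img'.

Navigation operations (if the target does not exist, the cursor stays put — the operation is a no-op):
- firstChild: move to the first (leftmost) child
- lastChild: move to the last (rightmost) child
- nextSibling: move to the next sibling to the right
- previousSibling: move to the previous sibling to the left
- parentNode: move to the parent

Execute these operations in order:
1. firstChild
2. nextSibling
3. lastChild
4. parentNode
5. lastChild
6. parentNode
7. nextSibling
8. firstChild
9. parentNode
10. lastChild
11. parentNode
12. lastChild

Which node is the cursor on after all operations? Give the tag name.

After 1 (firstChild): h1
After 2 (nextSibling): meta
After 3 (lastChild): a
After 4 (parentNode): meta
After 5 (lastChild): a
After 6 (parentNode): meta
After 7 (nextSibling): li
After 8 (firstChild): html
After 9 (parentNode): li
After 10 (lastChild): html
After 11 (parentNode): li
After 12 (lastChild): html

Answer: html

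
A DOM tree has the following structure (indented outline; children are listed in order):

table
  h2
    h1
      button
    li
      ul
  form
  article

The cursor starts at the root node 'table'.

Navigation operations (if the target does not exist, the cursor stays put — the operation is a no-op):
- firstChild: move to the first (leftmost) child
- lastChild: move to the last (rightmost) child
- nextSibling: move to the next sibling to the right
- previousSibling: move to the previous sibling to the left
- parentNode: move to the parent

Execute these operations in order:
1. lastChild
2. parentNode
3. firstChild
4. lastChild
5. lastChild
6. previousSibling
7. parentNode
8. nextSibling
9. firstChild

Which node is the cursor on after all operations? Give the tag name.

Answer: ul

Derivation:
After 1 (lastChild): article
After 2 (parentNode): table
After 3 (firstChild): h2
After 4 (lastChild): li
After 5 (lastChild): ul
After 6 (previousSibling): ul (no-op, stayed)
After 7 (parentNode): li
After 8 (nextSibling): li (no-op, stayed)
After 9 (firstChild): ul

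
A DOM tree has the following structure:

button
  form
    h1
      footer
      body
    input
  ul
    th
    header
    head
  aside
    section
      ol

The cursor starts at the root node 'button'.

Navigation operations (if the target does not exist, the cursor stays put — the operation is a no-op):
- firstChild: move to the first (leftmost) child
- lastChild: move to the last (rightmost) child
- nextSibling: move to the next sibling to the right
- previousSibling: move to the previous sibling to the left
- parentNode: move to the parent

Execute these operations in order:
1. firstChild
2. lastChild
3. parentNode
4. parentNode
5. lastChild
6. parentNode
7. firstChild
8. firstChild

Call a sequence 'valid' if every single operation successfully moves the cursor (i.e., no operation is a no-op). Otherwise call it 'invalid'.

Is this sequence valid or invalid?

After 1 (firstChild): form
After 2 (lastChild): input
After 3 (parentNode): form
After 4 (parentNode): button
After 5 (lastChild): aside
After 6 (parentNode): button
After 7 (firstChild): form
After 8 (firstChild): h1

Answer: valid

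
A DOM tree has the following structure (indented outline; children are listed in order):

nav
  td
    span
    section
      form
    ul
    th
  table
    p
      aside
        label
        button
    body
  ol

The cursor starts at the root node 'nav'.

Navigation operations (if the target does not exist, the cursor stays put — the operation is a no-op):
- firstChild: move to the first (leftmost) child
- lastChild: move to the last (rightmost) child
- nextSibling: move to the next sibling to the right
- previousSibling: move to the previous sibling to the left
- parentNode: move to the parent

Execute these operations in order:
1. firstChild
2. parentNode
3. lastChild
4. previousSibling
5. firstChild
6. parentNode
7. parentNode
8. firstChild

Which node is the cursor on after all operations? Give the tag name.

Answer: td

Derivation:
After 1 (firstChild): td
After 2 (parentNode): nav
After 3 (lastChild): ol
After 4 (previousSibling): table
After 5 (firstChild): p
After 6 (parentNode): table
After 7 (parentNode): nav
After 8 (firstChild): td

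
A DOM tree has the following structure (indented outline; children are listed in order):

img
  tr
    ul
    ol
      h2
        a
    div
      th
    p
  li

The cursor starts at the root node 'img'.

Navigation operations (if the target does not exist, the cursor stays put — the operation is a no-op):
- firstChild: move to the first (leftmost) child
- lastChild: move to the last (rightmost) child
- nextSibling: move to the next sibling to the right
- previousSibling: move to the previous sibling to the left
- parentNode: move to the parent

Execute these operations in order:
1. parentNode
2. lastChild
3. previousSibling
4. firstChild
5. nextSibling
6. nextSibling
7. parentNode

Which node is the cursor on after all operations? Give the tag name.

Answer: tr

Derivation:
After 1 (parentNode): img (no-op, stayed)
After 2 (lastChild): li
After 3 (previousSibling): tr
After 4 (firstChild): ul
After 5 (nextSibling): ol
After 6 (nextSibling): div
After 7 (parentNode): tr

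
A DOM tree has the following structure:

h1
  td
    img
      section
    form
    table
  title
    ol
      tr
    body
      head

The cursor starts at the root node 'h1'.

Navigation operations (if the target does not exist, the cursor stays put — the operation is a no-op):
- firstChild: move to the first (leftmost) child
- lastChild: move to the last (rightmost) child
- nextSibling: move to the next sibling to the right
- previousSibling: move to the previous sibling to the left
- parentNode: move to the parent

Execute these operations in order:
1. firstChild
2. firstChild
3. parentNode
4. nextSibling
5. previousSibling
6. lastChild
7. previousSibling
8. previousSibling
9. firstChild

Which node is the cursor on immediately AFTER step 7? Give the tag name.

After 1 (firstChild): td
After 2 (firstChild): img
After 3 (parentNode): td
After 4 (nextSibling): title
After 5 (previousSibling): td
After 6 (lastChild): table
After 7 (previousSibling): form

Answer: form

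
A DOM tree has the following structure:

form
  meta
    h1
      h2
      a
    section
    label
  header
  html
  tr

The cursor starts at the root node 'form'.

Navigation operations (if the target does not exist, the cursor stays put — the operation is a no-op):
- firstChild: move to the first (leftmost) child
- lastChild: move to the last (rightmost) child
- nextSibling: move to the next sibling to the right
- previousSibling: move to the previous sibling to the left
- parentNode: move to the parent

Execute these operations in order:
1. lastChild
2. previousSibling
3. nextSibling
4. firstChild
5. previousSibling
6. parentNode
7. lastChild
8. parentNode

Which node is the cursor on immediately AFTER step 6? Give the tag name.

After 1 (lastChild): tr
After 2 (previousSibling): html
After 3 (nextSibling): tr
After 4 (firstChild): tr (no-op, stayed)
After 5 (previousSibling): html
After 6 (parentNode): form

Answer: form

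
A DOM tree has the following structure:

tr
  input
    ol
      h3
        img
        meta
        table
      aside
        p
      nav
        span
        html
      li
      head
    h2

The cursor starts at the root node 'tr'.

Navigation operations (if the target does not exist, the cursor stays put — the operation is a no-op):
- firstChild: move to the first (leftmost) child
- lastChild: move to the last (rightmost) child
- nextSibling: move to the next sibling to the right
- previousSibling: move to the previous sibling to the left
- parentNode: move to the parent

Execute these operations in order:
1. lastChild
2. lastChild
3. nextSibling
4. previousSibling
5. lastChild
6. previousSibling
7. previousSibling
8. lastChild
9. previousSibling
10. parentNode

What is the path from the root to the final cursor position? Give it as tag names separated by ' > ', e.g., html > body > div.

Answer: tr > input > ol > nav

Derivation:
After 1 (lastChild): input
After 2 (lastChild): h2
After 3 (nextSibling): h2 (no-op, stayed)
After 4 (previousSibling): ol
After 5 (lastChild): head
After 6 (previousSibling): li
After 7 (previousSibling): nav
After 8 (lastChild): html
After 9 (previousSibling): span
After 10 (parentNode): nav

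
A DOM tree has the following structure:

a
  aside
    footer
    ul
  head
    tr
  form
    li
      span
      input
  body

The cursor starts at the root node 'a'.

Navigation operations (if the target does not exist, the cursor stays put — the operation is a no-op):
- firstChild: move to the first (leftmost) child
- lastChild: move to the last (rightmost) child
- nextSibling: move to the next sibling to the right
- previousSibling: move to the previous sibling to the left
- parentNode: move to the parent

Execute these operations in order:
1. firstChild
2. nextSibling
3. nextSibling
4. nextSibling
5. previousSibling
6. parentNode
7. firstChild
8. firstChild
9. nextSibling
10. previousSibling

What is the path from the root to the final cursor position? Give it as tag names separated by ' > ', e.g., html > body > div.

Answer: a > aside > footer

Derivation:
After 1 (firstChild): aside
After 2 (nextSibling): head
After 3 (nextSibling): form
After 4 (nextSibling): body
After 5 (previousSibling): form
After 6 (parentNode): a
After 7 (firstChild): aside
After 8 (firstChild): footer
After 9 (nextSibling): ul
After 10 (previousSibling): footer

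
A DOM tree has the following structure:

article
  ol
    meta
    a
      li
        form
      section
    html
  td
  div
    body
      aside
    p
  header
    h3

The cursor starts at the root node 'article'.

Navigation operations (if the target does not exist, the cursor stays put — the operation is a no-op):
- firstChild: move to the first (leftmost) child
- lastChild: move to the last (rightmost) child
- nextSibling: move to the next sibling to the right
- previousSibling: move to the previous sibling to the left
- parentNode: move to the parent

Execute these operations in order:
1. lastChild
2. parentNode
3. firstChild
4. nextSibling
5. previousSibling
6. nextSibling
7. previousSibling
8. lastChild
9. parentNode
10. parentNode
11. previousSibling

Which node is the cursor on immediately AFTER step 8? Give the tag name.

Answer: html

Derivation:
After 1 (lastChild): header
After 2 (parentNode): article
After 3 (firstChild): ol
After 4 (nextSibling): td
After 5 (previousSibling): ol
After 6 (nextSibling): td
After 7 (previousSibling): ol
After 8 (lastChild): html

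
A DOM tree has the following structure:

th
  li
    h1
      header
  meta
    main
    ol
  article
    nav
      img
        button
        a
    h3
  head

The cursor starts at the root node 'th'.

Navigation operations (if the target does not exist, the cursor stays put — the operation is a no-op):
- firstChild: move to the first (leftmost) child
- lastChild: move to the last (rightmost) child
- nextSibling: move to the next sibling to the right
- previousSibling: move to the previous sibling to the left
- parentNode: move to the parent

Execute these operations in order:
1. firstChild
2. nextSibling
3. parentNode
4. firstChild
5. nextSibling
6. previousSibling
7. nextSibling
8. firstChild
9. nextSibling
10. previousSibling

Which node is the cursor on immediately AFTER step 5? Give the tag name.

Answer: meta

Derivation:
After 1 (firstChild): li
After 2 (nextSibling): meta
After 3 (parentNode): th
After 4 (firstChild): li
After 5 (nextSibling): meta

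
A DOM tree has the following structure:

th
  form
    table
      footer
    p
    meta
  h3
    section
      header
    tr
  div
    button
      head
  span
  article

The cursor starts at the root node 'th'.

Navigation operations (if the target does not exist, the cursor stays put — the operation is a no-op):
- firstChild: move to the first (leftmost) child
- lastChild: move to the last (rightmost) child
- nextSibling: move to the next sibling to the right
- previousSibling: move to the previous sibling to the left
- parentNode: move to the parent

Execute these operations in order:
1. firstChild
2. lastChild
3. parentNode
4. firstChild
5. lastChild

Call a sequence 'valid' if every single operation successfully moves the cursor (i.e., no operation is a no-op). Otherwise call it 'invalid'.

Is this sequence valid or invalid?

After 1 (firstChild): form
After 2 (lastChild): meta
After 3 (parentNode): form
After 4 (firstChild): table
After 5 (lastChild): footer

Answer: valid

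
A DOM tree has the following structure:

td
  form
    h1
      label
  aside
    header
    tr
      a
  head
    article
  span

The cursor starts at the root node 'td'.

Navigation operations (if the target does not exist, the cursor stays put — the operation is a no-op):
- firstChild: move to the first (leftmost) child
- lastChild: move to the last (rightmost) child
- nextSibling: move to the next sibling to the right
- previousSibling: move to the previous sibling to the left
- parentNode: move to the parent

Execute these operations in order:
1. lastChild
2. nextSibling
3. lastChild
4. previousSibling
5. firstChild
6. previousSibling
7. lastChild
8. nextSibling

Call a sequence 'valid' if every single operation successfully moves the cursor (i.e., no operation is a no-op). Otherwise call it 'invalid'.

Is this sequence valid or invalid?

After 1 (lastChild): span
After 2 (nextSibling): span (no-op, stayed)
After 3 (lastChild): span (no-op, stayed)
After 4 (previousSibling): head
After 5 (firstChild): article
After 6 (previousSibling): article (no-op, stayed)
After 7 (lastChild): article (no-op, stayed)
After 8 (nextSibling): article (no-op, stayed)

Answer: invalid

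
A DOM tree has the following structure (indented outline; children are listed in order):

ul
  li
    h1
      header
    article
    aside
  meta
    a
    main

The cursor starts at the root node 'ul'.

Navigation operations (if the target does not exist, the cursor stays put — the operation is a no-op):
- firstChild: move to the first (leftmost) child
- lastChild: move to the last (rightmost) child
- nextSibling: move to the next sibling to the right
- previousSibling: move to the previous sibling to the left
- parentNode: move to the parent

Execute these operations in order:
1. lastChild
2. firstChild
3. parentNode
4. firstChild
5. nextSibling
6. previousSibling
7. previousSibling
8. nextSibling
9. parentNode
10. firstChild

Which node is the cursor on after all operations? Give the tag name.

Answer: a

Derivation:
After 1 (lastChild): meta
After 2 (firstChild): a
After 3 (parentNode): meta
After 4 (firstChild): a
After 5 (nextSibling): main
After 6 (previousSibling): a
After 7 (previousSibling): a (no-op, stayed)
After 8 (nextSibling): main
After 9 (parentNode): meta
After 10 (firstChild): a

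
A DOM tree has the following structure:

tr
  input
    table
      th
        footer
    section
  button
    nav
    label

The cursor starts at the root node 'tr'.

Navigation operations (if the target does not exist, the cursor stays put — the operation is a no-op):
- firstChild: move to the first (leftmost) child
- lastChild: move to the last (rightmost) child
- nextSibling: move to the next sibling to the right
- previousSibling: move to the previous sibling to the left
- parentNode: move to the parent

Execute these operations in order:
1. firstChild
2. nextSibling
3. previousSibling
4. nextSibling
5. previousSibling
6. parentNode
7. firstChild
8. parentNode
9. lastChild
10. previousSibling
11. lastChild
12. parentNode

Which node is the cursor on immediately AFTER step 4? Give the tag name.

Answer: button

Derivation:
After 1 (firstChild): input
After 2 (nextSibling): button
After 3 (previousSibling): input
After 4 (nextSibling): button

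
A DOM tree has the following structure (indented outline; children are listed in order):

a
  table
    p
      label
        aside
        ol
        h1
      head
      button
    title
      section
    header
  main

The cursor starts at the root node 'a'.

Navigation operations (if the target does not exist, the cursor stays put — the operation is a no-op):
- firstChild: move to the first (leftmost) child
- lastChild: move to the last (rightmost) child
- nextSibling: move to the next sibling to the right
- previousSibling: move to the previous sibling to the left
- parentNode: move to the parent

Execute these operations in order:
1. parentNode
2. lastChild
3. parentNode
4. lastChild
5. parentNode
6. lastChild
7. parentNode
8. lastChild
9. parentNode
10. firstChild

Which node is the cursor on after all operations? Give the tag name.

After 1 (parentNode): a (no-op, stayed)
After 2 (lastChild): main
After 3 (parentNode): a
After 4 (lastChild): main
After 5 (parentNode): a
After 6 (lastChild): main
After 7 (parentNode): a
After 8 (lastChild): main
After 9 (parentNode): a
After 10 (firstChild): table

Answer: table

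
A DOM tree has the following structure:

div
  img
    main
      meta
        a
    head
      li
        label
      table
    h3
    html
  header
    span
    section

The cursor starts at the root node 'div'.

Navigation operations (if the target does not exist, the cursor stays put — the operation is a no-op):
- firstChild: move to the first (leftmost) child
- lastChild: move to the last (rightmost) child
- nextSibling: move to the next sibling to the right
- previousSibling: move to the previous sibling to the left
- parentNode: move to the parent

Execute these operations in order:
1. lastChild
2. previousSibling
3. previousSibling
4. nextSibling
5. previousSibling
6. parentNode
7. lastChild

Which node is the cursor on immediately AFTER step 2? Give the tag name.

After 1 (lastChild): header
After 2 (previousSibling): img

Answer: img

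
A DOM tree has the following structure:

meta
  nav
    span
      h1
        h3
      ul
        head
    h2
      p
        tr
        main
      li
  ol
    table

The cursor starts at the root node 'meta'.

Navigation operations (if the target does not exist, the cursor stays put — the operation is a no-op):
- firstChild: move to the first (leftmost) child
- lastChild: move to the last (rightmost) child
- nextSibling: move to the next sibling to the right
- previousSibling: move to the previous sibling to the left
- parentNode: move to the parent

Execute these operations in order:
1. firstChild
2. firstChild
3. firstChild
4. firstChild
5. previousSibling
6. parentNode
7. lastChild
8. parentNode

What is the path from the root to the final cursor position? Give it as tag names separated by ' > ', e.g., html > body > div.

Answer: meta > nav > span > h1

Derivation:
After 1 (firstChild): nav
After 2 (firstChild): span
After 3 (firstChild): h1
After 4 (firstChild): h3
After 5 (previousSibling): h3 (no-op, stayed)
After 6 (parentNode): h1
After 7 (lastChild): h3
After 8 (parentNode): h1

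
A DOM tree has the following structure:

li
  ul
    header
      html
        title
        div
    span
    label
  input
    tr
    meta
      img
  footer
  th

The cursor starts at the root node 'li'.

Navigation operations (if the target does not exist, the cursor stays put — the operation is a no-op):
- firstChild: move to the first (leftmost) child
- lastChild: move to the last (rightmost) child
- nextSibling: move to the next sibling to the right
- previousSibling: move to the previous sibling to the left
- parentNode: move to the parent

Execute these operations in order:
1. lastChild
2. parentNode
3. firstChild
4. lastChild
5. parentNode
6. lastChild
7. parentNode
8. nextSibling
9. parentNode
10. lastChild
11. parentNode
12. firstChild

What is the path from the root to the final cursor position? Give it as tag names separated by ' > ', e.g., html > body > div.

After 1 (lastChild): th
After 2 (parentNode): li
After 3 (firstChild): ul
After 4 (lastChild): label
After 5 (parentNode): ul
After 6 (lastChild): label
After 7 (parentNode): ul
After 8 (nextSibling): input
After 9 (parentNode): li
After 10 (lastChild): th
After 11 (parentNode): li
After 12 (firstChild): ul

Answer: li > ul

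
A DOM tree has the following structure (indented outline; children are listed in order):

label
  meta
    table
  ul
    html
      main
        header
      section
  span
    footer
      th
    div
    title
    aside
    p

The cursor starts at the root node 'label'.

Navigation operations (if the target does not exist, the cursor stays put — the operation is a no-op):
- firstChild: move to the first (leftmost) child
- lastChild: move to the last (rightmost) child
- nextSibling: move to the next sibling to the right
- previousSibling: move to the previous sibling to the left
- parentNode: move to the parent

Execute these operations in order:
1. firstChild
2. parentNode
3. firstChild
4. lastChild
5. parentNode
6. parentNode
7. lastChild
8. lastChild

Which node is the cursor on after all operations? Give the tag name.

After 1 (firstChild): meta
After 2 (parentNode): label
After 3 (firstChild): meta
After 4 (lastChild): table
After 5 (parentNode): meta
After 6 (parentNode): label
After 7 (lastChild): span
After 8 (lastChild): p

Answer: p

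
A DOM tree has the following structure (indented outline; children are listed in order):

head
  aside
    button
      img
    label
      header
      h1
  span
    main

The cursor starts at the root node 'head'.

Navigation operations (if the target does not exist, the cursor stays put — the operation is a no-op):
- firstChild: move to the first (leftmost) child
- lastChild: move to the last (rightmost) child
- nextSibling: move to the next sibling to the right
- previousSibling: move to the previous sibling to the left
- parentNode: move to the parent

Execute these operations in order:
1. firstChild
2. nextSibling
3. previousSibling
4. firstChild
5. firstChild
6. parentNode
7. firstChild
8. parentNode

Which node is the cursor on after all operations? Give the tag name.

After 1 (firstChild): aside
After 2 (nextSibling): span
After 3 (previousSibling): aside
After 4 (firstChild): button
After 5 (firstChild): img
After 6 (parentNode): button
After 7 (firstChild): img
After 8 (parentNode): button

Answer: button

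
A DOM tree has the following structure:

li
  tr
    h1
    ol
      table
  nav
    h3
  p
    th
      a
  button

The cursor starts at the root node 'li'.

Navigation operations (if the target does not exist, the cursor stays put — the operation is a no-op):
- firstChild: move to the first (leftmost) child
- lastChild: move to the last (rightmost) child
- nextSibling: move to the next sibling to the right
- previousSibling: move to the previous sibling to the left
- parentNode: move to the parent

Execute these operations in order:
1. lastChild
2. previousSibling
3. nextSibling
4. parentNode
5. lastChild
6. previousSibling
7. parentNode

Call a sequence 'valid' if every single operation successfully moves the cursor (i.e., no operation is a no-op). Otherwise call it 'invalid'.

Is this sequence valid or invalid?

After 1 (lastChild): button
After 2 (previousSibling): p
After 3 (nextSibling): button
After 4 (parentNode): li
After 5 (lastChild): button
After 6 (previousSibling): p
After 7 (parentNode): li

Answer: valid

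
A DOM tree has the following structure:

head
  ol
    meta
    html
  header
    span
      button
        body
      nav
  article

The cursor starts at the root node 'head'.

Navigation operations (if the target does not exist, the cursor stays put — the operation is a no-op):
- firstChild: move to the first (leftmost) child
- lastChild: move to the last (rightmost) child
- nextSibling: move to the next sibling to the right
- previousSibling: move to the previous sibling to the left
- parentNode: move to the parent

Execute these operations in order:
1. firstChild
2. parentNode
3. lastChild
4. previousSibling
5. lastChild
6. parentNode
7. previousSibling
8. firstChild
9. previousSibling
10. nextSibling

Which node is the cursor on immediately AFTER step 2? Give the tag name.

Answer: head

Derivation:
After 1 (firstChild): ol
After 2 (parentNode): head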